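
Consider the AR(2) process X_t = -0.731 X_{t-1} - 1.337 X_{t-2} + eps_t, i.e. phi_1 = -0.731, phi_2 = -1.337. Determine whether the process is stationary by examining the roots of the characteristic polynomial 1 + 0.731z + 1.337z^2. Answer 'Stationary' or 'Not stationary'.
\text{Not stationary}

The AR(p) characteristic polynomial is P(z) = 1 + 0.731z + 1.337z^2.
Stationarity requires all roots to lie outside the unit circle, i.e. |z| > 1 for every root.
Set 1 + (0.731) z + (1.337) z^2 = 0, i.e. a z^2 + b z + c = 0 with a = 1.337, b = 0.731, c = 1.
Discriminant D = b^2 - 4ac = (0.731)^2 - 4*(1.337)*1 = 0.534361 - (5.348) = -4.813639.
D < 0, so the roots are the complex-conjugate pair z = (-b +/- i sqrt(-D)) / (2a) = -0.2734 +/- 0.8205i.
For a conjugate pair |z|^2 = z * conj(z) = (product of roots) = c/a = 1/(1.337) = 0.747943, so |z| = sqrt(0.747943) = 0.8648 for both roots.
Moduli of all roots: 0.8648, 0.8648.
All moduli strictly greater than 1? No.
Verdict: Not stationary.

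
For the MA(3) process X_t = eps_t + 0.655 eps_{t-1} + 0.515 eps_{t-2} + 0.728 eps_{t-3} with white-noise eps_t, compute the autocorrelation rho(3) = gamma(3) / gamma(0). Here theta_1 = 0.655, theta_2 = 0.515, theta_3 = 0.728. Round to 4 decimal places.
\rho(3) = 0.3273

For an MA(q) process with theta_0 = 1, the autocovariance is
  gamma(k) = sigma^2 * sum_{i=0..q-k} theta_i * theta_{i+k},
and rho(k) = gamma(k) / gamma(0). Sigma^2 cancels.
  numerator   = (1)*(0.728) = 0.728.
  denominator = (1)^2 + (0.655)^2 + (0.515)^2 + (0.728)^2 = 2.224234.
  rho(3) = 0.728 / 2.224234 = 0.3273.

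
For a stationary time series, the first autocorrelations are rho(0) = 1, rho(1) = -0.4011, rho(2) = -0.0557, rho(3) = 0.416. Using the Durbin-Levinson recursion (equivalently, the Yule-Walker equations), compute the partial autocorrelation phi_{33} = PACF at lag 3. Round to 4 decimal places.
\phi_{33} = 0.3631

The PACF at lag k is phi_{kk}, the last component of the solution
to the Yule-Walker system G_k phi = r_k where
  (G_k)_{ij} = rho(|i - j|), (r_k)_i = rho(i), i,j = 1..k.
Equivalently, Durbin-Levinson gives phi_{kk} iteratively:
  phi_{11} = rho(1)
  phi_{kk} = [rho(k) - sum_{j=1..k-1} phi_{k-1,j} rho(k-j)]
            / [1 - sum_{j=1..k-1} phi_{k-1,j} rho(j)],
  phi_{k,j} = phi_{k-1,j} - phi_{kk} phi_{k-1,k-j},  j = 1..k-1.
Step k = 1:
  phi_11 = rho(1) = -0.4011.
Step k = 2:
  phi_22 = [rho(2) - phi_11 rho(1)] / [1 - phi_11 rho(1)] = [-0.0557 - (-0.4011)(-0.4011)] / [1 - (-0.4011)(-0.4011)]
         = -0.21658121 / 0.83911879 = -0.258106.
  Update: phi_21 = phi_11 - phi_22 phi_11 = -0.4011 - (-0.258106)(-0.4011) = -0.504626.
Step k = 3:
  phi_33 = [rho(3) - phi_21 rho(2) - phi_22 rho(1)] / [1 - phi_21 rho(1) - phi_22 rho(2)]
    numerator   = 0.416 - (-0.504626)(-0.0557) - (-0.258106)(-0.4011) = 0.28436619
    denominator = 1 - (-0.504626)(-0.4011) - (-0.258106)(-0.0557) = 0.78321798
  phi_33 = 0.28436619 / 0.78321798 = 0.3631.
Therefore phi_{33} = 0.3631.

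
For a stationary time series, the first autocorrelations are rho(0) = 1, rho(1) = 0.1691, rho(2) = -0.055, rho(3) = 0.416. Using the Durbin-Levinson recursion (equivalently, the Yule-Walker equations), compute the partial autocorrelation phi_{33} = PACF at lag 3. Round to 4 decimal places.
\phi_{33} = 0.4570

The PACF at lag k is phi_{kk}, the last component of the solution
to the Yule-Walker system G_k phi = r_k where
  (G_k)_{ij} = rho(|i - j|), (r_k)_i = rho(i), i,j = 1..k.
Equivalently, Durbin-Levinson gives phi_{kk} iteratively:
  phi_{11} = rho(1)
  phi_{kk} = [rho(k) - sum_{j=1..k-1} phi_{k-1,j} rho(k-j)]
            / [1 - sum_{j=1..k-1} phi_{k-1,j} rho(j)],
  phi_{k,j} = phi_{k-1,j} - phi_{kk} phi_{k-1,k-j},  j = 1..k-1.
Step k = 1:
  phi_11 = rho(1) = 0.1691.
Step k = 2:
  phi_22 = [rho(2) - phi_11 rho(1)] / [1 - phi_11 rho(1)] = [-0.055 - (0.1691)(0.1691)] / [1 - (0.1691)(0.1691)]
         = -0.08359481 / 0.97140519 = -0.086056.
  Update: phi_21 = phi_11 - phi_22 phi_11 = 0.1691 - (-0.086056)(0.1691) = 0.183652.
Step k = 3:
  phi_33 = [rho(3) - phi_21 rho(2) - phi_22 rho(1)] / [1 - phi_21 rho(1) - phi_22 rho(2)]
    numerator   = 0.416 - (0.183652)(-0.055) - (-0.086056)(0.1691) = 0.44065285
    denominator = 1 - (0.183652)(0.1691) - (-0.086056)(-0.055) = 0.96421139
  phi_33 = 0.44065285 / 0.96421139 = 0.457.
Therefore phi_{33} = 0.4570.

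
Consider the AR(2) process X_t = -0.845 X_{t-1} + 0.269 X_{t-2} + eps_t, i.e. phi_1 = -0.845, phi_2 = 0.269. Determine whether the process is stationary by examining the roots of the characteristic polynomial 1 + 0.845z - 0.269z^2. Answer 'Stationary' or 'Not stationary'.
\text{Not stationary}

The AR(p) characteristic polynomial is P(z) = 1 + 0.845z - 0.269z^2.
Stationarity requires all roots to lie outside the unit circle, i.e. |z| > 1 for every root.
Set 1 + (0.845) z + (-0.269) z^2 = 0, i.e. a z^2 + b z + c = 0 with a = -0.269, b = 0.845, c = 1.
Discriminant D = b^2 - 4ac = (0.845)^2 - 4*(-0.269)*1 = 0.714025 - (-1.076) = 1.790025.
D >= 0, so the roots are real: z = (-b +/- sqrt(D)) / (2a) = (-0.845 +/- 1.337918) / (-0.538).
  z_1 = (-0.845 + 1.337918) / (-0.538) = -0.9162,   |z_1| = 0.9162.
  z_2 = (-0.845 - 1.337918) / (-0.538) = 4.0575,   |z_2| = 4.0575.
Moduli of all roots: 0.9162, 4.0575.
All moduli strictly greater than 1? No.
Verdict: Not stationary.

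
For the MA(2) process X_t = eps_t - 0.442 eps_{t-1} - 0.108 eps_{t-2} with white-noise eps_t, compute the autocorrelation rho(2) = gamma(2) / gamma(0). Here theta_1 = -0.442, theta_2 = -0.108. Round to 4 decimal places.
\rho(2) = -0.0895

For an MA(q) process with theta_0 = 1, the autocovariance is
  gamma(k) = sigma^2 * sum_{i=0..q-k} theta_i * theta_{i+k},
and rho(k) = gamma(k) / gamma(0). Sigma^2 cancels.
  numerator   = (1)*(-0.108) = -0.108.
  denominator = (1)^2 + (-0.442)^2 + (-0.108)^2 = 1.207028.
  rho(2) = -0.108 / 1.207028 = -0.0895.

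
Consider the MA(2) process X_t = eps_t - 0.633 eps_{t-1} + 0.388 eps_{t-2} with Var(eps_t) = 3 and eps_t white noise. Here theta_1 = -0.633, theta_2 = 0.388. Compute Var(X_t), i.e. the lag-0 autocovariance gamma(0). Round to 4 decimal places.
\gamma(0) = 4.6537

For an MA(q) process X_t = eps_t + sum_i theta_i eps_{t-i} with
Var(eps_t) = sigma^2, the variance is
  gamma(0) = sigma^2 * (1 + sum_i theta_i^2).
  sum_i theta_i^2 = (-0.633)^2 + (0.388)^2 = 0.400689 + 0.150544 = 0.551233.
  gamma(0) = 3 * (1 + 0.551233) = 3 * 1.551233 = 4.653699, which rounds to 4.6537.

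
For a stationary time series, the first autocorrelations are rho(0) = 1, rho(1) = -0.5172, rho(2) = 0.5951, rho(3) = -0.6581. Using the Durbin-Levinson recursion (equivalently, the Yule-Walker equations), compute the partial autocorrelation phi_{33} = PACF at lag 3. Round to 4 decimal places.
\phi_{33} = -0.4380

The PACF at lag k is phi_{kk}, the last component of the solution
to the Yule-Walker system G_k phi = r_k where
  (G_k)_{ij} = rho(|i - j|), (r_k)_i = rho(i), i,j = 1..k.
Equivalently, Durbin-Levinson gives phi_{kk} iteratively:
  phi_{11} = rho(1)
  phi_{kk} = [rho(k) - sum_{j=1..k-1} phi_{k-1,j} rho(k-j)]
            / [1 - sum_{j=1..k-1} phi_{k-1,j} rho(j)],
  phi_{k,j} = phi_{k-1,j} - phi_{kk} phi_{k-1,k-j},  j = 1..k-1.
Step k = 1:
  phi_11 = rho(1) = -0.5172.
Step k = 2:
  phi_22 = [rho(2) - phi_11 rho(1)] / [1 - phi_11 rho(1)] = [0.5951 - (-0.5172)(-0.5172)] / [1 - (-0.5172)(-0.5172)]
         = 0.32760416 / 0.73250416 = 0.447239.
  Update: phi_21 = phi_11 - phi_22 phi_11 = -0.5172 - (0.447239)(-0.5172) = -0.285888.
Step k = 3:
  phi_33 = [rho(3) - phi_21 rho(2) - phi_22 rho(1)] / [1 - phi_21 rho(1) - phi_22 rho(2)]
    numerator   = -0.6581 - (-0.285888)(0.5951) - (0.447239)(-0.5172) = -0.25665612
    denominator = 1 - (-0.285888)(-0.5172) - (0.447239)(0.5951) = 0.58598692
  phi_33 = -0.25665612 / 0.58598692 = -0.438.
Therefore phi_{33} = -0.4380.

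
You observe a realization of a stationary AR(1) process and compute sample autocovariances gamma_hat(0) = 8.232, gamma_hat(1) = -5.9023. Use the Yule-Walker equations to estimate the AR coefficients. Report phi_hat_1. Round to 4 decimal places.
\hat\phi_{1} = -0.7170

The Yule-Walker equations for an AR(p) process read, in matrix form,
  Gamma_p phi = r_p,   with   (Gamma_p)_{ij} = gamma(|i - j|),
                       (r_p)_i = gamma(i),   i,j = 1..p.
Substitute the sample gammas (Toeplitz matrix and right-hand side of size 1):
  Gamma_p = [[8.232]]
  r_p     = [-5.9023]
With p = 1 this is the single equation gamma(0) phi_1 = gamma(1):
  phi_hat_1 = gamma(1) / gamma(0) = -5.9023 / 8.232 = -0.7170.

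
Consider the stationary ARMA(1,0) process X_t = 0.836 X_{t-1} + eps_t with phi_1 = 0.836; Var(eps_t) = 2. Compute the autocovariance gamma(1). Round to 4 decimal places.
\gamma(1) = 5.5529

Multiply the model equation by X_{t-k} and take expectations. With theta_0 = psi_0 = 1 and psi_j the MA(infinity) weights, this gives
  gamma(k) - sum_i phi_i gamma(k-i) = c_k,
  c_k = sigma^2 * sum_{j=k..q} theta_j psi_{j-k}   (c_k = 0 for k > q),
using gamma(-m) = gamma(m).
Pure AR (q = 0): c_0 = sigma^2 = 2, c_k = 0 for k >= 1.
Equations for k = 0 and k = 1 (AR order 1):
  gamma(0) = phi_1 gamma(1) + c_0
  gamma(1) = phi_1 gamma(0) + c_1
Substituting the second into the first: gamma(0) (1 - phi_1^2) = c_0 + phi_1 c_1, so
  gamma(0) = c_0 / (1 - phi_1^2) = 2 / (1 - (0.836)^2) = 2 / 0.301104 = 6.642223.
  gamma(1) = phi_1 gamma(0) = (0.836)(6.642223) = 5.552899.
Therefore gamma(1) = 5.5529 (to 4 decimal places).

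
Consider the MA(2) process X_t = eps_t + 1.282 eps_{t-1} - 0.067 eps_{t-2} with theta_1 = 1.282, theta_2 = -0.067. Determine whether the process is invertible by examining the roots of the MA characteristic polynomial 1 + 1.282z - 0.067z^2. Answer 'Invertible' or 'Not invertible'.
\text{Not invertible}

The MA(q) characteristic polynomial is P(z) = 1 + 1.282z - 0.067z^2.
Invertibility requires all roots to lie outside the unit circle, i.e. |z| > 1 for every root.
Set 1 + (1.282) z + (-0.067) z^2 = 0, i.e. a z^2 + b z + c = 0 with a = -0.067, b = 1.282, c = 1.
Discriminant D = b^2 - 4ac = (1.282)^2 - 4*(-0.067)*1 = 1.643524 - (-0.268) = 1.911524.
D >= 0, so the roots are real: z = (-b +/- sqrt(D)) / (2a) = (-1.282 +/- 1.382579) / (-0.134).
  z_1 = (-1.282 + 1.382579) / (-0.134) = -0.7506,   |z_1| = 0.7506.
  z_2 = (-1.282 - 1.382579) / (-0.134) = 19.8849,   |z_2| = 19.8849.
Moduli of all roots: 0.7506, 19.8849.
All moduli strictly greater than 1? No.
Verdict: Not invertible.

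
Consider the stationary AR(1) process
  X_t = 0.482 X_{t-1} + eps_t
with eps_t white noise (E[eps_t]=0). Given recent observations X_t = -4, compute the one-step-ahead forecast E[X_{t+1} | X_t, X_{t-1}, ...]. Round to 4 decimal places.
E[X_{t+1} \mid \mathcal F_t] = -1.9280

For an AR(p) model X_t = c + sum_i phi_i X_{t-i} + eps_t, the
one-step-ahead conditional mean is
  E[X_{t+1} | X_t, ...] = c + sum_i phi_i X_{t+1-i}.
Substitute known values:
  E[X_{t+1} | ...] = (0.482) * (-4)
                   = -1.9280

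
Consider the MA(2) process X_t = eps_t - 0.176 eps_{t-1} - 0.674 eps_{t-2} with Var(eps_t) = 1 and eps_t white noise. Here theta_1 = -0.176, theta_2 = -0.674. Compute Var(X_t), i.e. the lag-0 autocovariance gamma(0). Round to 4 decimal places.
\gamma(0) = 1.4853

For an MA(q) process X_t = eps_t + sum_i theta_i eps_{t-i} with
Var(eps_t) = sigma^2, the variance is
  gamma(0) = sigma^2 * (1 + sum_i theta_i^2).
  sum_i theta_i^2 = (-0.176)^2 + (-0.674)^2 = 0.030976 + 0.454276 = 0.485252.
  gamma(0) = 1 * (1 + 0.485252) = 1 * 1.485252 = 1.485252, which rounds to 1.4853.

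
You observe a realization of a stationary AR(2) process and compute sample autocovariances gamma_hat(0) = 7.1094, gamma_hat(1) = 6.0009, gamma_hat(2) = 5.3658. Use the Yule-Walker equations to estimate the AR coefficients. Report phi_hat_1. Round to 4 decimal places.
\hat\phi_{1} = 0.7200

The Yule-Walker equations for an AR(p) process read, in matrix form,
  Gamma_p phi = r_p,   with   (Gamma_p)_{ij} = gamma(|i - j|),
                       (r_p)_i = gamma(i),   i,j = 1..p.
Substitute the sample gammas (Toeplitz matrix and right-hand side of size 2):
  Gamma_p = [[7.1094, 6.0009], [6.0009, 7.1094]]
  r_p     = [6.0009, 5.3658]
Written out:
  7.1094 phi_1 + 6.0009 phi_2 = 6.0009
  6.0009 phi_1 + 7.1094 phi_2 = 5.3658
Solve by Cramer's rule:
  det = gamma(0)^2 - gamma(1)^2 = (7.1094)^2 - (6.0009)^2 = 50.54356836 - 36.01080081 = 14.53276755
  phi_hat_1 = [gamma(1) gamma(0) - gamma(1) gamma(2)] / det = [(6.0009)(7.1094) - (6.0009)(5.3658)] / 14.53276755 = 10.46316924 / 14.53276755 = 0.72
  phi_hat_2 = [gamma(0) gamma(2) - gamma(1)^2] / det = [(7.1094)(5.3658) - (6.0009)^2] / 14.53276755 = 2.13681771 / 14.53276755 = 0.147
So phi_hat = [0.7200, 0.1470].
Therefore phi_hat_1 = 0.7200.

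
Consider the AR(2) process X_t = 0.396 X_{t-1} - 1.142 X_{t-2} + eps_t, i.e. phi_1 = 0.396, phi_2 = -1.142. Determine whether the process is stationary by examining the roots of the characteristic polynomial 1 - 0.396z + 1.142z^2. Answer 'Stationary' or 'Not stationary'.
\text{Not stationary}

The AR(p) characteristic polynomial is P(z) = 1 - 0.396z + 1.142z^2.
Stationarity requires all roots to lie outside the unit circle, i.e. |z| > 1 for every root.
Set 1 + (-0.396) z + (1.142) z^2 = 0, i.e. a z^2 + b z + c = 0 with a = 1.142, b = -0.396, c = 1.
Discriminant D = b^2 - 4ac = (-0.396)^2 - 4*(1.142)*1 = 0.156816 - (4.568) = -4.411184.
D < 0, so the roots are the complex-conjugate pair z = (-b +/- i sqrt(-D)) / (2a) = 0.1734 +/- 0.9196i.
For a conjugate pair |z|^2 = z * conj(z) = (product of roots) = c/a = 1/(1.142) = 0.875657, so |z| = sqrt(0.875657) = 0.9358 for both roots.
Moduli of all roots: 0.9358, 0.9358.
All moduli strictly greater than 1? No.
Verdict: Not stationary.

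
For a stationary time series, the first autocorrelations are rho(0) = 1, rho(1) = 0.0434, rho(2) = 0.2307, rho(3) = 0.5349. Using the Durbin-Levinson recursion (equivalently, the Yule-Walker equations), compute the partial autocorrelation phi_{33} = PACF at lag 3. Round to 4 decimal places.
\phi_{33} = 0.5470

The PACF at lag k is phi_{kk}, the last component of the solution
to the Yule-Walker system G_k phi = r_k where
  (G_k)_{ij} = rho(|i - j|), (r_k)_i = rho(i), i,j = 1..k.
Equivalently, Durbin-Levinson gives phi_{kk} iteratively:
  phi_{11} = rho(1)
  phi_{kk} = [rho(k) - sum_{j=1..k-1} phi_{k-1,j} rho(k-j)]
            / [1 - sum_{j=1..k-1} phi_{k-1,j} rho(j)],
  phi_{k,j} = phi_{k-1,j} - phi_{kk} phi_{k-1,k-j},  j = 1..k-1.
Step k = 1:
  phi_11 = rho(1) = 0.0434.
Step k = 2:
  phi_22 = [rho(2) - phi_11 rho(1)] / [1 - phi_11 rho(1)] = [0.2307 - (0.0434)(0.0434)] / [1 - (0.0434)(0.0434)]
         = 0.22881644 / 0.99811644 = 0.229248.
  Update: phi_21 = phi_11 - phi_22 phi_11 = 0.0434 - (0.229248)(0.0434) = 0.033451.
Step k = 3:
  phi_33 = [rho(3) - phi_21 rho(2) - phi_22 rho(1)] / [1 - phi_21 rho(1) - phi_22 rho(2)]
    numerator   = 0.5349 - (0.033451)(0.2307) - (0.229248)(0.0434) = 0.51723357
    denominator = 1 - (0.033451)(0.0434) - (0.229248)(0.2307) = 0.94566067
  phi_33 = 0.51723357 / 0.94566067 = 0.547.
Therefore phi_{33} = 0.5470.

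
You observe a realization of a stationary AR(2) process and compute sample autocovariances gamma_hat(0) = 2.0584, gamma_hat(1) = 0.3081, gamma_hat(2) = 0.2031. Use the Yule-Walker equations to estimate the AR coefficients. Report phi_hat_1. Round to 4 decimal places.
\hat\phi_{1} = 0.1380

The Yule-Walker equations for an AR(p) process read, in matrix form,
  Gamma_p phi = r_p,   with   (Gamma_p)_{ij} = gamma(|i - j|),
                       (r_p)_i = gamma(i),   i,j = 1..p.
Substitute the sample gammas (Toeplitz matrix and right-hand side of size 2):
  Gamma_p = [[2.0584, 0.3081], [0.3081, 2.0584]]
  r_p     = [0.3081, 0.2031]
Written out:
  2.0584 phi_1 + 0.3081 phi_2 = 0.3081
  0.3081 phi_1 + 2.0584 phi_2 = 0.2031
Solve by Cramer's rule:
  det = gamma(0)^2 - gamma(1)^2 = (2.0584)^2 - (0.3081)^2 = 4.23701056 - 0.09492561 = 4.14208495
  phi_hat_1 = [gamma(1) gamma(0) - gamma(1) gamma(2)] / det = [(0.3081)(2.0584) - (0.3081)(0.2031)] / 4.14208495 = 0.57161793 / 4.14208495 = 0.138
  phi_hat_2 = [gamma(0) gamma(2) - gamma(1)^2] / det = [(2.0584)(0.2031) - (0.3081)^2] / 4.14208495 = 0.32313543 / 4.14208495 = 0.078
So phi_hat = [0.1380, 0.0780].
Therefore phi_hat_1 = 0.1380.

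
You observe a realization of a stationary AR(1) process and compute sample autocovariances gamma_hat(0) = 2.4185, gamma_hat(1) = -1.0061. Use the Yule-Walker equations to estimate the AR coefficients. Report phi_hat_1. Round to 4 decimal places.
\hat\phi_{1} = -0.4160

The Yule-Walker equations for an AR(p) process read, in matrix form,
  Gamma_p phi = r_p,   with   (Gamma_p)_{ij} = gamma(|i - j|),
                       (r_p)_i = gamma(i),   i,j = 1..p.
Substitute the sample gammas (Toeplitz matrix and right-hand side of size 1):
  Gamma_p = [[2.4185]]
  r_p     = [-1.0061]
With p = 1 this is the single equation gamma(0) phi_1 = gamma(1):
  phi_hat_1 = gamma(1) / gamma(0) = -1.0061 / 2.4185 = -0.4160.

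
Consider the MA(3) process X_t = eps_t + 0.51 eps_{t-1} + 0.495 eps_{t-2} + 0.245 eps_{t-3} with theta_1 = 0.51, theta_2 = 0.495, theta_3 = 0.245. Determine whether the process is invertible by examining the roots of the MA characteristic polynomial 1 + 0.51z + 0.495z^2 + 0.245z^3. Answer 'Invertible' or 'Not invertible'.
\text{Invertible}

The MA(q) characteristic polynomial is P(z) = 1 + 0.51z + 0.495z^2 + 0.245z^3.
Invertibility requires all roots to lie outside the unit circle, i.e. |z| > 1 for every root.
Degree 3: look for a simple real root z0 first, then factor out (1 - z/z0) and solve the remaining quadratic.
Testing z0 = -2: P(-2) = 1 + (0.51)(-2) + (0.495)(-2)^2 + (0.245)(-2)^3
  = 1 + (-1.02) + (1.98) + (-1.96) = 0.  So z_0 = -2 is a root, |z_0| = 2.
Divide out the factor (1 + 0.5 z) = (1 - z/z0) (since 1/z0 = -0.5):
  P(z) = (1 + 0.5 z)(1 + (0.01) z + (0.49) z^2)
  [check: z-coef 0.01 - (-0.5) = 0.51; z^2-coef 0.49 - (-0.5)(0.01) = 0.495; z^3-coef -(-0.5)(0.49) = 0.245.]
Remaining roots from the quadratic factor 1 + (0.01) z + (0.49) z^2:
  Set 1 + (0.01) z + (0.49) z^2 = 0, i.e. a z^2 + b z + c = 0 with a = 0.49, b = 0.01, c = 1.
  Discriminant D = b^2 - 4ac = (0.01)^2 - 4*(0.49)*1 = 0.0001 - (1.96) = -1.9599.
  D < 0, so the roots are the complex-conjugate pair z = (-b +/- i sqrt(-D)) / (2a) = -0.0102 +/- 1.4285i.
  For a conjugate pair |z|^2 = z * conj(z) = (product of roots) = c/a = 1/(0.49) = 2.040816, so |z| = sqrt(2.040816) = 1.4286 for both roots.
Moduli of all roots: 2.0000, 1.4286, 1.4286.
All moduli strictly greater than 1? Yes.
Verdict: Invertible.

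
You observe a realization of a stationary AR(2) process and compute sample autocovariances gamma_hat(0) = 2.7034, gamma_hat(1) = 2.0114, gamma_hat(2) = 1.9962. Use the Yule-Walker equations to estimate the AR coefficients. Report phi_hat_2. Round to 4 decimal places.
\hat\phi_{2} = 0.4140

The Yule-Walker equations for an AR(p) process read, in matrix form,
  Gamma_p phi = r_p,   with   (Gamma_p)_{ij} = gamma(|i - j|),
                       (r_p)_i = gamma(i),   i,j = 1..p.
Substitute the sample gammas (Toeplitz matrix and right-hand side of size 2):
  Gamma_p = [[2.7034, 2.0114], [2.0114, 2.7034]]
  r_p     = [2.0114, 1.9962]
Written out:
  2.7034 phi_1 + 2.0114 phi_2 = 2.0114
  2.0114 phi_1 + 2.7034 phi_2 = 1.9962
Solve by Cramer's rule:
  det = gamma(0)^2 - gamma(1)^2 = (2.7034)^2 - (2.0114)^2 = 7.30837156 - 4.04572996 = 3.2626416
  phi_hat_1 = [gamma(1) gamma(0) - gamma(1) gamma(2)] / det = [(2.0114)(2.7034) - (2.0114)(1.9962)] / 3.2626416 = 1.42246208 / 3.2626416 = 0.436
  phi_hat_2 = [gamma(0) gamma(2) - gamma(1)^2] / det = [(2.7034)(1.9962) - (2.0114)^2] / 3.2626416 = 1.35079712 / 3.2626416 = 0.414
So phi_hat = [0.4360, 0.4140].
Therefore phi_hat_2 = 0.4140.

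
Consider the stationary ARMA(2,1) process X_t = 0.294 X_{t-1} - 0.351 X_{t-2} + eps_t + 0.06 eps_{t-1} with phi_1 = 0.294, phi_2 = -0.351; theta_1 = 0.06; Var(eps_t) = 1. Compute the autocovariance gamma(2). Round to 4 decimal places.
\gamma(2) = -0.3408

Multiply the model equation by X_{t-k} and take expectations. With theta_0 = psi_0 = 1 and psi_j the MA(infinity) weights, this gives
  gamma(k) - sum_i phi_i gamma(k-i) = c_k,
  c_k = sigma^2 * sum_{j=k..q} theta_j psi_{j-k}   (c_k = 0 for k > q),
using gamma(-m) = gamma(m).
psi-weights needed (psi_j = theta_j + sum_i phi_i psi_{j-i}):
  psi_1 = theta_1 + phi_1 = 0.06 + (0.294) = 0.354
Right-hand sides:
  c_0 = sigma^2 (1 + theta_1 psi_1) = 1 * (1 + (0.06)(0.354)) = 1 * 1.02124 = 1.02124
  c_1 = sigma^2 theta_1 = 1 * (0.06) = 0.06
  c_2 = 0
Equations for k = 0, 1, 2 (AR order 2, c_2 = 0):
  (E0) gamma(0) = phi_1 gamma(1) + phi_2 gamma(2) + c_0
  (E1) gamma(1) = phi_1 gamma(0) + phi_2 gamma(1) + c_1
  (E2) gamma(2) = phi_1 gamma(1) + phi_2 gamma(0)
From (E1): gamma(1) = A gamma(0) + B with
  A = phi_1 / (1 - phi_2) = 0.294 / 1.351 = 0.217617,   B = c_1 / (1 - phi_2) = 0.06 / 1.351 = 0.044412.
Insert (E2) into (E0): gamma(0) (1 - phi_2^2) = phi_1 (1 + phi_2) gamma(1) + c_0.
  phi_1 (1 + phi_2) = (0.294)(0.649) = 0.190806,   1 - phi_2^2 = 0.876799.
Replace gamma(1) by A gamma(0) + B and collect gamma(0):
  gamma(0) [0.876799 - (0.190806)(0.217617)] = (0.190806)(0.044412) + 1.02124
  gamma(0) * 0.835276 = 1.029714
  gamma(0) = 1.029714 / 0.835276 = 1.232782.
  gamma(1) = A gamma(0) + B = (0.217617)(1.232782) + (0.044412) = 0.312685.
  gamma(2) = phi_1 gamma(1) + phi_2 gamma(0) = (0.294)(0.312685) + (-0.351)(1.232782) = -0.340777.
Therefore gamma(2) = -0.3408 (to 4 decimal places).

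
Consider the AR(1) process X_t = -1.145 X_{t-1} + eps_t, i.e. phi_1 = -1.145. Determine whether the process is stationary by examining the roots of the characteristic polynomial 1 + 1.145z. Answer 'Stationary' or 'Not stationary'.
\text{Not stationary}

The AR(p) characteristic polynomial is P(z) = 1 + 1.145z.
Stationarity requires all roots to lie outside the unit circle, i.e. |z| > 1 for every root.
This is linear in z: 1 + (1.145) z = 0  =>  z = -1/(1.145) = -0.873362,  |z| = 0.873362.
Moduli of all roots: 0.8734.
All moduli strictly greater than 1? No.
Verdict: Not stationary.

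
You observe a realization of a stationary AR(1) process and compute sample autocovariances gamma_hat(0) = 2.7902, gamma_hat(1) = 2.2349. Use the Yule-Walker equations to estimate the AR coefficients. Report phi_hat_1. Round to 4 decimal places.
\hat\phi_{1} = 0.8010

The Yule-Walker equations for an AR(p) process read, in matrix form,
  Gamma_p phi = r_p,   with   (Gamma_p)_{ij} = gamma(|i - j|),
                       (r_p)_i = gamma(i),   i,j = 1..p.
Substitute the sample gammas (Toeplitz matrix and right-hand side of size 1):
  Gamma_p = [[2.7902]]
  r_p     = [2.2349]
With p = 1 this is the single equation gamma(0) phi_1 = gamma(1):
  phi_hat_1 = gamma(1) / gamma(0) = 2.2349 / 2.7902 = 0.8010.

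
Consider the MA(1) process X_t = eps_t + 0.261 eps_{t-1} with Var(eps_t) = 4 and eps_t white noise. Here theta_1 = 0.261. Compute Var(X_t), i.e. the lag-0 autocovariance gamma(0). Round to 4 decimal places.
\gamma(0) = 4.2725

For an MA(q) process X_t = eps_t + sum_i theta_i eps_{t-i} with
Var(eps_t) = sigma^2, the variance is
  gamma(0) = sigma^2 * (1 + sum_i theta_i^2).
  sum_i theta_i^2 = (0.261)^2 = 0.068121.
  gamma(0) = 4 * (1 + 0.068121) = 4 * 1.068121 = 4.272484, which rounds to 4.2725.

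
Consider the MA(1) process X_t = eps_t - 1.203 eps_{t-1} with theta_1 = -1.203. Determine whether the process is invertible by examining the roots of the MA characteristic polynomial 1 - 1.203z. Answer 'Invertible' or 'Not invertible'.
\text{Not invertible}

The MA(q) characteristic polynomial is P(z) = 1 - 1.203z.
Invertibility requires all roots to lie outside the unit circle, i.e. |z| > 1 for every root.
This is linear in z: 1 + (-1.203) z = 0  =>  z = -1/(-1.203) = 0.831255,  |z| = 0.831255.
Moduli of all roots: 0.8313.
All moduli strictly greater than 1? No.
Verdict: Not invertible.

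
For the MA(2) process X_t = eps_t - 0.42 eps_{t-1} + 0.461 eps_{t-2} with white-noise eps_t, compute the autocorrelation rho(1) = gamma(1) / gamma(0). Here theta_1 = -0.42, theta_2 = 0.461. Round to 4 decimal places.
\rho(1) = -0.4418

For an MA(q) process with theta_0 = 1, the autocovariance is
  gamma(k) = sigma^2 * sum_{i=0..q-k} theta_i * theta_{i+k},
and rho(k) = gamma(k) / gamma(0). Sigma^2 cancels.
  numerator   = (1)*(-0.42) + (-0.42)*(0.461) = -0.61362.
  denominator = (1)^2 + (-0.42)^2 + (0.461)^2 = 1.388921.
  rho(1) = -0.61362 / 1.388921 = -0.4418.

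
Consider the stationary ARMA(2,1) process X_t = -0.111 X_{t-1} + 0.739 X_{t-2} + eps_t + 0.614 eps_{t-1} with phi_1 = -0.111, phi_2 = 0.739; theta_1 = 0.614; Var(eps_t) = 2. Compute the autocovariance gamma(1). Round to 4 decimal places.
\gamma(1) = 2.7495

Multiply the model equation by X_{t-k} and take expectations. With theta_0 = psi_0 = 1 and psi_j the MA(infinity) weights, this gives
  gamma(k) - sum_i phi_i gamma(k-i) = c_k,
  c_k = sigma^2 * sum_{j=k..q} theta_j psi_{j-k}   (c_k = 0 for k > q),
using gamma(-m) = gamma(m).
psi-weights needed (psi_j = theta_j + sum_i phi_i psi_{j-i}):
  psi_1 = theta_1 + phi_1 = 0.614 + (-0.111) = 0.503
Right-hand sides:
  c_0 = sigma^2 (1 + theta_1 psi_1) = 2 * (1 + (0.614)(0.503)) = 2 * 1.308842 = 2.617684
  c_1 = sigma^2 theta_1 = 2 * (0.614) = 1.228
  c_2 = 0
Equations for k = 0, 1, 2 (AR order 2, c_2 = 0):
  (E0) gamma(0) = phi_1 gamma(1) + phi_2 gamma(2) + c_0
  (E1) gamma(1) = phi_1 gamma(0) + phi_2 gamma(1) + c_1
  (E2) gamma(2) = phi_1 gamma(1) + phi_2 gamma(0)
From (E1): gamma(1) = A gamma(0) + B with
  A = phi_1 / (1 - phi_2) = -0.111 / 0.261 = -0.425287,   B = c_1 / (1 - phi_2) = 1.228 / 0.261 = 4.704981.
Insert (E2) into (E0): gamma(0) (1 - phi_2^2) = phi_1 (1 + phi_2) gamma(1) + c_0.
  phi_1 (1 + phi_2) = (-0.111)(1.739) = -0.193029,   1 - phi_2^2 = 0.453879.
Replace gamma(1) by A gamma(0) + B and collect gamma(0):
  gamma(0) [0.453879 - (-0.193029)(-0.425287)] = (-0.193029)(4.704981) + 2.617684
  gamma(0) * 0.371786 = 1.709486
  gamma(0) = 1.709486 / 0.371786 = 4.598036.
  gamma(1) = A gamma(0) + B = (-0.425287)(4.598036) + (4.704981) = 2.749494.
Therefore gamma(1) = 2.7495 (to 4 decimal places).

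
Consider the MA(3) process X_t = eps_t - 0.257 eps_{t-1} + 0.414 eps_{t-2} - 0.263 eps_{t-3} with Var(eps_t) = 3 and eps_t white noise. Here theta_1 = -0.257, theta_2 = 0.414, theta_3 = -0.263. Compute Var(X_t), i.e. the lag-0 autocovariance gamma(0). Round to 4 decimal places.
\gamma(0) = 3.9198

For an MA(q) process X_t = eps_t + sum_i theta_i eps_{t-i} with
Var(eps_t) = sigma^2, the variance is
  gamma(0) = sigma^2 * (1 + sum_i theta_i^2).
  sum_i theta_i^2 = (-0.257)^2 + (0.414)^2 + (-0.263)^2 = 0.066049 + 0.171396 + 0.069169 = 0.306614.
  gamma(0) = 3 * (1 + 0.306614) = 3 * 1.306614 = 3.919842, which rounds to 3.9198.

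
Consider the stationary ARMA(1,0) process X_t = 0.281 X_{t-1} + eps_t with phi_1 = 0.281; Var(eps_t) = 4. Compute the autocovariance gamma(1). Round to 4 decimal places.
\gamma(1) = 1.2204

Multiply the model equation by X_{t-k} and take expectations. With theta_0 = psi_0 = 1 and psi_j the MA(infinity) weights, this gives
  gamma(k) - sum_i phi_i gamma(k-i) = c_k,
  c_k = sigma^2 * sum_{j=k..q} theta_j psi_{j-k}   (c_k = 0 for k > q),
using gamma(-m) = gamma(m).
Pure AR (q = 0): c_0 = sigma^2 = 4, c_k = 0 for k >= 1.
Equations for k = 0 and k = 1 (AR order 1):
  gamma(0) = phi_1 gamma(1) + c_0
  gamma(1) = phi_1 gamma(0) + c_1
Substituting the second into the first: gamma(0) (1 - phi_1^2) = c_0 + phi_1 c_1, so
  gamma(0) = c_0 / (1 - phi_1^2) = 4 / (1 - (0.281)^2) = 4 / 0.921039 = 4.342921.
  gamma(1) = phi_1 gamma(0) = (0.281)(4.342921) = 1.220361.
Therefore gamma(1) = 1.2204 (to 4 decimal places).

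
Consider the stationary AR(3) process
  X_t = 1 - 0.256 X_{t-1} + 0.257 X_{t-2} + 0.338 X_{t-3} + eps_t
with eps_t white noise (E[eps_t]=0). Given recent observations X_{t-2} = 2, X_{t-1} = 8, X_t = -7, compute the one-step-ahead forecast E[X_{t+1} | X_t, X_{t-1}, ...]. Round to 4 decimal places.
E[X_{t+1} \mid \mathcal F_t] = 5.5240

For an AR(p) model X_t = c + sum_i phi_i X_{t-i} + eps_t, the
one-step-ahead conditional mean is
  E[X_{t+1} | X_t, ...] = c + sum_i phi_i X_{t+1-i}.
Substitute known values:
  E[X_{t+1} | ...] = 1 + (-0.256) * (-7) + (0.257) * (8) + (0.338) * (2)
                   = 5.5240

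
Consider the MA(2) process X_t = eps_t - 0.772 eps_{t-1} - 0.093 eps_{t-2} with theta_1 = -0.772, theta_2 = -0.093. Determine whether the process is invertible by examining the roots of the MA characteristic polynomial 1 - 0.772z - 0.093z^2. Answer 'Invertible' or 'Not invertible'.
\text{Invertible}

The MA(q) characteristic polynomial is P(z) = 1 - 0.772z - 0.093z^2.
Invertibility requires all roots to lie outside the unit circle, i.e. |z| > 1 for every root.
Set 1 + (-0.772) z + (-0.093) z^2 = 0, i.e. a z^2 + b z + c = 0 with a = -0.093, b = -0.772, c = 1.
Discriminant D = b^2 - 4ac = (-0.772)^2 - 4*(-0.093)*1 = 0.595984 - (-0.372) = 0.967984.
D >= 0, so the roots are real: z = (-b +/- sqrt(D)) / (2a) = (0.772 +/- 0.983862) / (-0.186).
  z_1 = (0.772 + 0.983862) / (-0.186) = -9.4401,   |z_1| = 9.4401.
  z_2 = (0.772 - 0.983862) / (-0.186) = 1.139,   |z_2| = 1.139.
Moduli of all roots: 9.4401, 1.1390.
All moduli strictly greater than 1? Yes.
Verdict: Invertible.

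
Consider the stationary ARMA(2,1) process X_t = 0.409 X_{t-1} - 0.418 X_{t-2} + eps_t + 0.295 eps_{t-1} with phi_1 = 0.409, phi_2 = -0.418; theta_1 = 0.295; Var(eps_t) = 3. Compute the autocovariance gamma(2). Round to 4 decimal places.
\gamma(2) = -1.2403

Multiply the model equation by X_{t-k} and take expectations. With theta_0 = psi_0 = 1 and psi_j the MA(infinity) weights, this gives
  gamma(k) - sum_i phi_i gamma(k-i) = c_k,
  c_k = sigma^2 * sum_{j=k..q} theta_j psi_{j-k}   (c_k = 0 for k > q),
using gamma(-m) = gamma(m).
psi-weights needed (psi_j = theta_j + sum_i phi_i psi_{j-i}):
  psi_1 = theta_1 + phi_1 = 0.295 + (0.409) = 0.704
Right-hand sides:
  c_0 = sigma^2 (1 + theta_1 psi_1) = 3 * (1 + (0.295)(0.704)) = 3 * 1.20768 = 3.62304
  c_1 = sigma^2 theta_1 = 3 * (0.295) = 0.885
  c_2 = 0
Equations for k = 0, 1, 2 (AR order 2, c_2 = 0):
  (E0) gamma(0) = phi_1 gamma(1) + phi_2 gamma(2) + c_0
  (E1) gamma(1) = phi_1 gamma(0) + phi_2 gamma(1) + c_1
  (E2) gamma(2) = phi_1 gamma(1) + phi_2 gamma(0)
From (E1): gamma(1) = A gamma(0) + B with
  A = phi_1 / (1 - phi_2) = 0.409 / 1.418 = 0.288434,   B = c_1 / (1 - phi_2) = 0.885 / 1.418 = 0.624118.
Insert (E2) into (E0): gamma(0) (1 - phi_2^2) = phi_1 (1 + phi_2) gamma(1) + c_0.
  phi_1 (1 + phi_2) = (0.409)(0.582) = 0.238038,   1 - phi_2^2 = 0.825276.
Replace gamma(1) by A gamma(0) + B and collect gamma(0):
  gamma(0) [0.825276 - (0.238038)(0.288434)] = (0.238038)(0.624118) + 3.62304
  gamma(0) * 0.756618 = 3.771604
  gamma(0) = 3.771604 / 0.756618 = 4.984821.
  gamma(1) = A gamma(0) + B = (0.288434)(4.984821) + (0.624118) = 2.061913.
  gamma(2) = phi_1 gamma(1) + phi_2 gamma(0) = (0.409)(2.061913) + (-0.418)(4.984821) = -1.240333.
Therefore gamma(2) = -1.2403 (to 4 decimal places).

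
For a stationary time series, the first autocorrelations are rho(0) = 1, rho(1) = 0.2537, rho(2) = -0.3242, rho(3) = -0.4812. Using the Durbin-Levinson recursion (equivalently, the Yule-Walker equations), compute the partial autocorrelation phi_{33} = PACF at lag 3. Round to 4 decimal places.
\phi_{33} = -0.3351

The PACF at lag k is phi_{kk}, the last component of the solution
to the Yule-Walker system G_k phi = r_k where
  (G_k)_{ij} = rho(|i - j|), (r_k)_i = rho(i), i,j = 1..k.
Equivalently, Durbin-Levinson gives phi_{kk} iteratively:
  phi_{11} = rho(1)
  phi_{kk} = [rho(k) - sum_{j=1..k-1} phi_{k-1,j} rho(k-j)]
            / [1 - sum_{j=1..k-1} phi_{k-1,j} rho(j)],
  phi_{k,j} = phi_{k-1,j} - phi_{kk} phi_{k-1,k-j},  j = 1..k-1.
Step k = 1:
  phi_11 = rho(1) = 0.2537.
Step k = 2:
  phi_22 = [rho(2) - phi_11 rho(1)] / [1 - phi_11 rho(1)] = [-0.3242 - (0.2537)(0.2537)] / [1 - (0.2537)(0.2537)]
         = -0.38856369 / 0.93563631 = -0.415294.
  Update: phi_21 = phi_11 - phi_22 phi_11 = 0.2537 - (-0.415294)(0.2537) = 0.35906.
Step k = 3:
  phi_33 = [rho(3) - phi_21 rho(2) - phi_22 rho(1)] / [1 - phi_21 rho(1) - phi_22 rho(2)]
    numerator   = -0.4812 - (0.35906)(-0.3242) - (-0.415294)(0.2537) = -0.2594328
    denominator = 1 - (0.35906)(0.2537) - (-0.415294)(-0.3242) = 0.77426833
  phi_33 = -0.2594328 / 0.77426833 = -0.3351.
Therefore phi_{33} = -0.3351.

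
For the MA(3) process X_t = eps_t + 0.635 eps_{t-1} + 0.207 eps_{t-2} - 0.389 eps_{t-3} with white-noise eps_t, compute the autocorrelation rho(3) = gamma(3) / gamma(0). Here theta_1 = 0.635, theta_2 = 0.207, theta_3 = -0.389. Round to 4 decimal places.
\rho(3) = -0.2435

For an MA(q) process with theta_0 = 1, the autocovariance is
  gamma(k) = sigma^2 * sum_{i=0..q-k} theta_i * theta_{i+k},
and rho(k) = gamma(k) / gamma(0). Sigma^2 cancels.
  numerator   = (1)*(-0.389) = -0.389.
  denominator = (1)^2 + (0.635)^2 + (0.207)^2 + (-0.389)^2 = 1.597395.
  rho(3) = -0.389 / 1.597395 = -0.2435.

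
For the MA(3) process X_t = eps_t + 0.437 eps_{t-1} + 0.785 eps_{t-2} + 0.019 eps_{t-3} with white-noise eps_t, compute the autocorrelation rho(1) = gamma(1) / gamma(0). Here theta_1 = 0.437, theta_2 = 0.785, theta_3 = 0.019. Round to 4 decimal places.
\rho(1) = 0.4398

For an MA(q) process with theta_0 = 1, the autocovariance is
  gamma(k) = sigma^2 * sum_{i=0..q-k} theta_i * theta_{i+k},
and rho(k) = gamma(k) / gamma(0). Sigma^2 cancels.
  numerator   = (1)*(0.437) + (0.437)*(0.785) + (0.785)*(0.019) = 0.79496.
  denominator = (1)^2 + (0.437)^2 + (0.785)^2 + (0.019)^2 = 1.807555.
  rho(1) = 0.79496 / 1.807555 = 0.4398.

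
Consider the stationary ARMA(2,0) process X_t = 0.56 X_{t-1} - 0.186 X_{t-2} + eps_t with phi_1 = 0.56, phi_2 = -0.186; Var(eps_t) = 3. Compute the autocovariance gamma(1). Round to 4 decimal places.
\gamma(1) = 1.8883

Multiply the model equation by X_{t-k} and take expectations. With theta_0 = psi_0 = 1 and psi_j the MA(infinity) weights, this gives
  gamma(k) - sum_i phi_i gamma(k-i) = c_k,
  c_k = sigma^2 * sum_{j=k..q} theta_j psi_{j-k}   (c_k = 0 for k > q),
using gamma(-m) = gamma(m).
Pure AR (q = 0): c_0 = sigma^2 = 3, c_k = 0 for k >= 1.
Equations for k = 0, 1, 2 (AR order 2, c_2 = 0):
  (E0) gamma(0) = phi_1 gamma(1) + phi_2 gamma(2) + c_0
  (E1) gamma(1) = phi_1 gamma(0) + phi_2 gamma(1) + c_1
  (E2) gamma(2) = phi_1 gamma(1) + phi_2 gamma(0)
From (E1): gamma(1) = A gamma(0) + B with
  A = phi_1 / (1 - phi_2) = 0.56 / 1.186 = 0.472175,   B = c_1 / (1 - phi_2) = 0 / 1.186 = 0.
Insert (E2) into (E0): gamma(0) (1 - phi_2^2) = phi_1 (1 + phi_2) gamma(1) + c_0.
  phi_1 (1 + phi_2) = (0.56)(0.814) = 0.45584,   1 - phi_2^2 = 0.965404.
Replace gamma(1) by A gamma(0) + B and collect gamma(0):
  gamma(0) [0.965404 - (0.45584)(0.472175)] = c_0 = 3
  gamma(0) * 0.750168 = 3
  gamma(0) = 3 / 0.750168 = 3.999106.
  gamma(1) = A gamma(0) = (0.472175)(3.999106) = 1.88828.
Therefore gamma(1) = 1.8883 (to 4 decimal places).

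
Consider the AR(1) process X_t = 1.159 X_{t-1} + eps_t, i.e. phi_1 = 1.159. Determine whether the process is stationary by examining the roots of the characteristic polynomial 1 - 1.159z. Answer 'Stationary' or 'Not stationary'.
\text{Not stationary}

The AR(p) characteristic polynomial is P(z) = 1 - 1.159z.
Stationarity requires all roots to lie outside the unit circle, i.e. |z| > 1 for every root.
This is linear in z: 1 + (-1.159) z = 0  =>  z = -1/(-1.159) = 0.862813,  |z| = 0.862813.
Moduli of all roots: 0.8628.
All moduli strictly greater than 1? No.
Verdict: Not stationary.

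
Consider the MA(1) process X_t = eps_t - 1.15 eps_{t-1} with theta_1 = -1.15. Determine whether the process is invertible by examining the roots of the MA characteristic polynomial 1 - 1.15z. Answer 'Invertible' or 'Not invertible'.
\text{Not invertible}

The MA(q) characteristic polynomial is P(z) = 1 - 1.15z.
Invertibility requires all roots to lie outside the unit circle, i.e. |z| > 1 for every root.
This is linear in z: 1 + (-1.15) z = 0  =>  z = -1/(-1.15) = 0.869565,  |z| = 0.869565.
Moduli of all roots: 0.8696.
All moduli strictly greater than 1? No.
Verdict: Not invertible.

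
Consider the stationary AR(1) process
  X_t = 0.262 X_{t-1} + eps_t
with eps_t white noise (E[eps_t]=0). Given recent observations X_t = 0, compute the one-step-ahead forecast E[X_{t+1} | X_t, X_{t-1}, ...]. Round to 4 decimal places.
E[X_{t+1} \mid \mathcal F_t] = 0.0000

For an AR(p) model X_t = c + sum_i phi_i X_{t-i} + eps_t, the
one-step-ahead conditional mean is
  E[X_{t+1} | X_t, ...] = c + sum_i phi_i X_{t+1-i}.
Substitute known values:
  E[X_{t+1} | ...] = (0.262) * (0)
                   = 0.0000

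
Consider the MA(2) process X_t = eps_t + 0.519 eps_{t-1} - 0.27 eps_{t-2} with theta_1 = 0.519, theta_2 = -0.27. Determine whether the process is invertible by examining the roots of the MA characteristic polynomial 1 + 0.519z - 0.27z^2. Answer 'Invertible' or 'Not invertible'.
\text{Invertible}

The MA(q) characteristic polynomial is P(z) = 1 + 0.519z - 0.27z^2.
Invertibility requires all roots to lie outside the unit circle, i.e. |z| > 1 for every root.
Set 1 + (0.519) z + (-0.27) z^2 = 0, i.e. a z^2 + b z + c = 0 with a = -0.27, b = 0.519, c = 1.
Discriminant D = b^2 - 4ac = (0.519)^2 - 4*(-0.27)*1 = 0.269361 - (-1.08) = 1.349361.
D >= 0, so the roots are real: z = (-b +/- sqrt(D)) / (2a) = (-0.519 +/- 1.16162) / (-0.54).
  z_1 = (-0.519 + 1.16162) / (-0.54) = -1.19,   |z_1| = 1.19.
  z_2 = (-0.519 - 1.16162) / (-0.54) = 3.1123,   |z_2| = 3.1123.
Moduli of all roots: 1.1900, 3.1123.
All moduli strictly greater than 1? Yes.
Verdict: Invertible.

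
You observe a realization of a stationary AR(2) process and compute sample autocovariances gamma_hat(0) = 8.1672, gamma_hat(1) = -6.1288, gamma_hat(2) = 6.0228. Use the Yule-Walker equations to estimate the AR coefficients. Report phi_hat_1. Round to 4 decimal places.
\hat\phi_{1} = -0.4510

The Yule-Walker equations for an AR(p) process read, in matrix form,
  Gamma_p phi = r_p,   with   (Gamma_p)_{ij} = gamma(|i - j|),
                       (r_p)_i = gamma(i),   i,j = 1..p.
Substitute the sample gammas (Toeplitz matrix and right-hand side of size 2):
  Gamma_p = [[8.1672, -6.1288], [-6.1288, 8.1672]]
  r_p     = [-6.1288, 6.0228]
Written out:
  8.1672 phi_1 - 6.1288 phi_2 = -6.1288
  -6.1288 phi_1 + 8.1672 phi_2 = 6.0228
Solve by Cramer's rule:
  det = gamma(0)^2 - gamma(1)^2 = (8.1672)^2 - (-6.1288)^2 = 66.70315584 - 37.56218944 = 29.1409664
  phi_hat_1 = [gamma(1) gamma(0) - gamma(1) gamma(2)] / det = [(-6.1288)(8.1672) - (-6.1288)(6.0228)] / 29.1409664 = -13.14259872 / 29.1409664 = -0.451
  phi_hat_2 = [gamma(0) gamma(2) - gamma(1)^2] / det = [(8.1672)(6.0228) - (-6.1288)^2] / 29.1409664 = 11.62722272 / 29.1409664 = 0.399
So phi_hat = [-0.4510, 0.3990].
Therefore phi_hat_1 = -0.4510.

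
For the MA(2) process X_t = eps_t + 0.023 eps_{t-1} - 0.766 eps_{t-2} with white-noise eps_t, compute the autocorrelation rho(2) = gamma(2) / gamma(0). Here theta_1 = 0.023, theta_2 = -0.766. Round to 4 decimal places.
\rho(2) = -0.4826

For an MA(q) process with theta_0 = 1, the autocovariance is
  gamma(k) = sigma^2 * sum_{i=0..q-k} theta_i * theta_{i+k},
and rho(k) = gamma(k) / gamma(0). Sigma^2 cancels.
  numerator   = (1)*(-0.766) = -0.766.
  denominator = (1)^2 + (0.023)^2 + (-0.766)^2 = 1.587285.
  rho(2) = -0.766 / 1.587285 = -0.4826.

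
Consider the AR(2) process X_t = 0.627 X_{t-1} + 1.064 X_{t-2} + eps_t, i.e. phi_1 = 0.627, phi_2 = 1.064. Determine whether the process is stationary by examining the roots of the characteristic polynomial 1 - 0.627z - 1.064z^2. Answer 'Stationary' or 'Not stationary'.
\text{Not stationary}

The AR(p) characteristic polynomial is P(z) = 1 - 0.627z - 1.064z^2.
Stationarity requires all roots to lie outside the unit circle, i.e. |z| > 1 for every root.
Set 1 + (-0.627) z + (-1.064) z^2 = 0, i.e. a z^2 + b z + c = 0 with a = -1.064, b = -0.627, c = 1.
Discriminant D = b^2 - 4ac = (-0.627)^2 - 4*(-1.064)*1 = 0.393129 - (-4.256) = 4.649129.
D >= 0, so the roots are real: z = (-b +/- sqrt(D)) / (2a) = (0.627 +/- 2.156184) / (-2.128).
  z_1 = (0.627 + 2.156184) / (-2.128) = -1.3079,   |z_1| = 1.3079.
  z_2 = (0.627 - 2.156184) / (-2.128) = 0.7186,   |z_2| = 0.7186.
Moduli of all roots: 1.3079, 0.7186.
All moduli strictly greater than 1? No.
Verdict: Not stationary.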